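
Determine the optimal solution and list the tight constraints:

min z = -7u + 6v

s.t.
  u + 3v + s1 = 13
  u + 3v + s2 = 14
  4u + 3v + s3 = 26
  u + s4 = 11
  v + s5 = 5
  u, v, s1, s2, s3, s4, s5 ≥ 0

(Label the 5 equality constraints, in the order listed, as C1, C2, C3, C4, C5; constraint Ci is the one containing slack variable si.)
Optimal: u = 6.5, v = 0
Slack at optimum:
  C1: slack = 6.5
  C2: slack = 7.5
  C3: slack = 0 (binding)
  C4: slack = 4.5
  C5: slack = 5
  u ≥ 0: u = 6.5
  v ≥ 0: v = 0 (binding)
Binding constraints: C3, v ≥ 0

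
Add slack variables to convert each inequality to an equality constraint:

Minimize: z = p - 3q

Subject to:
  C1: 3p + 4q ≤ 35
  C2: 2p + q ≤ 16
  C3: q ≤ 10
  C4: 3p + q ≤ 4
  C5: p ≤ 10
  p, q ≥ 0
min z = p - 3q

s.t.
  3p + 4q + s1 = 35
  2p + q + s2 = 16
  q + s3 = 10
  3p + q + s4 = 4
  p + s5 = 10
  p, q, s1, s2, s3, s4, s5 ≥ 0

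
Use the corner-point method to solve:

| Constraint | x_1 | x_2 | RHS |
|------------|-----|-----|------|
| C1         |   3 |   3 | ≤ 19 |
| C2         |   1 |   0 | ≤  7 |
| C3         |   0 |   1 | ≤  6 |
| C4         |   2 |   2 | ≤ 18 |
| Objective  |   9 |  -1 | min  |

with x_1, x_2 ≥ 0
Each vertex is the intersection of two constraint boundaries that also satisfies all remaining constraints:
  x_1 = 0 and x_2 = 0 → (0, 0)
  3x_1 + 3x_2 = 19 and x_2 = 0 → (6.333, 0)
  3x_1 + 3x_2 = 19 and x_2 = 6 → (0.3333, 6)
  x_2 = 6 and x_1 = 0 → (0, 6)

Evaluating z = 9x_1 - x_2 at each vertex:
  (0, 0): z = 0
  (6.333, 0): z = 57
  (0.3333, 6): z = -3
  (0, 6): z = -6

The minimum is at (0, 6) with z = -6.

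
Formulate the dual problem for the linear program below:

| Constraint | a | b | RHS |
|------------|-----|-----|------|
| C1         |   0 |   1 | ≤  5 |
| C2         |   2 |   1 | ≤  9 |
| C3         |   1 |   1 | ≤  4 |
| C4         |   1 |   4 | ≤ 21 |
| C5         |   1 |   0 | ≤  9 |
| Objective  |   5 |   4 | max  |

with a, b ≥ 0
Minimize: z = 5y1 + 9y2 + 4y3 + 21y4 + 9y5

Subject to:
  C1: -2y2 - y3 - y4 - y5 ≤ -5
  C2: -y1 - y2 - y3 - 4y4 ≤ -4
  y1, y2, y3, y4, y5 ≥ 0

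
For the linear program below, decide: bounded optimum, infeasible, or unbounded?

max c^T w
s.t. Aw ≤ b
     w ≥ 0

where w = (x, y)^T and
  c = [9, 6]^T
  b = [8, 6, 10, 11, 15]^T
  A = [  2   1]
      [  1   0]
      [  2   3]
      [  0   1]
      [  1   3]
The point (3.5, 1) satisfies every constraint, so the LP is feasible; the constraints give x ≤ 6 and y ≤ 11, which with x, y ≥ 0 keep the feasible region inside a bounded box. A feasible, bounded LP attains a finite optimum at a vertex.

Bounded optimum: z* = 37.5 at (3.5, 1).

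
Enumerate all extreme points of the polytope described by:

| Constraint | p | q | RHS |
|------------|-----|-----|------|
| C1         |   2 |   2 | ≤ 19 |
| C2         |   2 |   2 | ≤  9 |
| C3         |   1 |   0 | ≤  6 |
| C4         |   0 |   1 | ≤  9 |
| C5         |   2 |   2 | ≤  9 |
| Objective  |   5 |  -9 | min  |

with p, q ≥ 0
Each vertex is the intersection of two constraint boundaries that also satisfies all remaining constraints:
  p = 0 and q = 0 → (0, 0)
  2p + 2q = 9 and q = 0 → (4.5, 0)
  2p + 2q = 9 and p = 0 → (0, 4.5)

Vertices: (0, 0), (4.5, 0), (0, 4.5)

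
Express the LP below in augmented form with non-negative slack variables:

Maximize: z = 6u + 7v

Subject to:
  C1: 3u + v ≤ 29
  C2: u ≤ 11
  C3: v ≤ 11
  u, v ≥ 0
max z = 6u + 7v

s.t.
  3u + v + s1 = 29
  u + s2 = 11
  v + s3 = 11
  u, v, s1, s2, s3 ≥ 0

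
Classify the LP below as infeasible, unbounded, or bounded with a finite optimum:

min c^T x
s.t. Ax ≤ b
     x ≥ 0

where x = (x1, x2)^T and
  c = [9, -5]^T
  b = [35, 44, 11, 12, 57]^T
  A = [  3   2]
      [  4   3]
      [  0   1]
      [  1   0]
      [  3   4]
The point (0, 11) satisfies every constraint, so the LP is feasible; the constraints give x1 ≤ 12 and x2 ≤ 11, which with x1, x2 ≥ 0 keep the feasible region inside a bounded box. A feasible, bounded LP attains a finite optimum at a vertex.

Evaluating z = 9x1 - 5x2 at each vertex:
  (0, 0): z = 0
  (11, 0): z = 99
  (2.75, 11): z = -30.25
  (0, 11): z = -55

The LP has an optimal solution: (0, 11) with z = -55.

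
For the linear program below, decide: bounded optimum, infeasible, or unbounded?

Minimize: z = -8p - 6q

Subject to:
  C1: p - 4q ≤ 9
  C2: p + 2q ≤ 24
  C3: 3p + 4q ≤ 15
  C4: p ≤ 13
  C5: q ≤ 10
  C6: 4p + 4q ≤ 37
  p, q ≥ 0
The point (5, 0) satisfies every constraint, so the LP is feasible; the constraints give p ≤ 13 and q ≤ 10, which with p, q ≥ 0 keep the feasible region inside a bounded box. A feasible, bounded LP attains a finite optimum at a vertex.

Bounded optimum: z* = -40 at (5, 0).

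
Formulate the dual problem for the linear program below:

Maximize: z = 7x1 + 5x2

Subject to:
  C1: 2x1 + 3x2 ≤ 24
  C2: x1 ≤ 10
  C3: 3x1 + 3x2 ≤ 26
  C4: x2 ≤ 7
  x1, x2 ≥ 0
Minimize: z = 24y1 + 10y2 + 26y3 + 7y4

Subject to:
  C1: -2y1 - y2 - 3y3 ≤ -7
  C2: -3y1 - 3y3 - y4 ≤ -5
  y1, y2, y3, y4 ≥ 0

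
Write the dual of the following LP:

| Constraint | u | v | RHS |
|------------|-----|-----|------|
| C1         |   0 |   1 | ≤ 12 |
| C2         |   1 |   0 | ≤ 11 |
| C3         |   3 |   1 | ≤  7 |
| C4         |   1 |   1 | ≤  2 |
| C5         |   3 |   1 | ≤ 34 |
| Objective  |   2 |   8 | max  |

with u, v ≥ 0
Minimize: z = 12y1 + 11y2 + 7y3 + 2y4 + 34y5

Subject to:
  C1: -y2 - 3y3 - y4 - 3y5 ≤ -2
  C2: -y1 - y3 - y4 - y5 ≤ -8
  y1, y2, y3, y4, y5 ≥ 0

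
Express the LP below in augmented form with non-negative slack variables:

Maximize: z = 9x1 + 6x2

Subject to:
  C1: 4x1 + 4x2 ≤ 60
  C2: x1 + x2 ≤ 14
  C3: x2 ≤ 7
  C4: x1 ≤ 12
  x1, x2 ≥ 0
max z = 9x1 + 6x2

s.t.
  4x1 + 4x2 + s1 = 60
  x1 + x2 + s2 = 14
  x2 + s3 = 7
  x1 + s4 = 12
  x1, x2, s1, s2, s3, s4 ≥ 0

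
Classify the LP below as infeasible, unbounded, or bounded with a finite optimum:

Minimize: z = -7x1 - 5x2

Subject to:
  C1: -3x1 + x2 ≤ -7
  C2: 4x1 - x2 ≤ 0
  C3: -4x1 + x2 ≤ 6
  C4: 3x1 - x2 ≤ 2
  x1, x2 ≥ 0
C4 requires 3x1 - x2 ≤ 2, while C1 (-3x1 + x2 ≤ -7) is equivalent to 3x1 - x2 ≥ 7. Together they would need 7 ≤ 3x1 - x2 ≤ 2, which is impossible since 7 > 2. No point satisfies all constraints.

Infeasible — the constraint set is empty.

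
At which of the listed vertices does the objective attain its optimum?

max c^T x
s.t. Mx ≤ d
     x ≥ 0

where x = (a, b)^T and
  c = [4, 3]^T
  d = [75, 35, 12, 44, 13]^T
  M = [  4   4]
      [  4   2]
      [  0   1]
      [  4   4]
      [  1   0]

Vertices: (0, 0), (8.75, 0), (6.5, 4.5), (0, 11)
Evaluating z = 4a + 3b at each vertex:
  (0, 0): z = 0
  (8.75, 0): z = 35
  (6.5, 4.5): z = 39.5
  (0, 11): z = 33

The largest value is z = 39.5, attained at (6.5, 4.5).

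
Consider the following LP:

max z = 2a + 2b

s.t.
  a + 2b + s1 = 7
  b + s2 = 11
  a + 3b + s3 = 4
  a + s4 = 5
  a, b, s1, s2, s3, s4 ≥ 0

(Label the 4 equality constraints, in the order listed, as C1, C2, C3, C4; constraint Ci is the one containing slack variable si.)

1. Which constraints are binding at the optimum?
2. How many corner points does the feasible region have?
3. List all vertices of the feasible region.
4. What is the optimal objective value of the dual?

1. C3, b ≥ 0
2. 3
3. (0, 0), (4, 0), (0, 1.333)
4. 8 (by strong duality, equal to the primal optimum)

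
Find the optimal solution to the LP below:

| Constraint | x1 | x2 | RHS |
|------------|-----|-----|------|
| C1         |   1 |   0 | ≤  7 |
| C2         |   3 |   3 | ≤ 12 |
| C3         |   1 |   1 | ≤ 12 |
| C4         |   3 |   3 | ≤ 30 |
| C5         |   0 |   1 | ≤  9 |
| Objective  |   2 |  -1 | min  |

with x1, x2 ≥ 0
Each vertex is the intersection of two constraint boundaries that also satisfies all remaining constraints:
  x1 = 0 and x2 = 0 → (0, 0)
  3x1 + 3x2 = 12 and x2 = 0 → (4, 0)
  3x1 + 3x2 = 12 and x1 = 0 → (0, 4)

Evaluating z = 2x1 - x2 at each vertex:
  (0, 0): z = 0
  (4, 0): z = 8
  (0, 4): z = -4

The minimum is at (0, 4) with z = -4.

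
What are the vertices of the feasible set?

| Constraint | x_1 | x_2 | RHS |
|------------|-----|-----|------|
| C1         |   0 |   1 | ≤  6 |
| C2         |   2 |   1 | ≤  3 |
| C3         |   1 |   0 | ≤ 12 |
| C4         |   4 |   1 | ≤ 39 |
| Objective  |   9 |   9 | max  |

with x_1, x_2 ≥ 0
Each vertex is the intersection of two constraint boundaries that also satisfies all remaining constraints:
  x_1 = 0 and x_2 = 0 → (0, 0)
  2x_1 + x_2 = 3 and x_2 = 0 → (1.5, 0)
  2x_1 + x_2 = 3 and x_1 = 0 → (0, 3)

Vertices: (0, 0), (1.5, 0), (0, 3)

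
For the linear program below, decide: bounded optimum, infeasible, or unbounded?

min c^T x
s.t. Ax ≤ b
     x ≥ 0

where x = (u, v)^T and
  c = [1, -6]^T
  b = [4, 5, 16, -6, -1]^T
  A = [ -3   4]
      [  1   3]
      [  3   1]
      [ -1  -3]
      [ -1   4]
One constraint requires u + 3v ≤ 5, while the constraint -u - 3v ≤ -6 is equivalent to u + 3v ≥ 6. Together they would need 6 ≤ u + 3v ≤ 5, which is impossible since 6 > 5. No point satisfies all constraints.

Infeasible: no point satisfies all constraints simultaneously.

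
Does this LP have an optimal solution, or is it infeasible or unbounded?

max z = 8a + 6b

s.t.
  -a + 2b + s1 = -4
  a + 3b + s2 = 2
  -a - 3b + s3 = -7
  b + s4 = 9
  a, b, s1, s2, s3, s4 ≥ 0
The row a + 3b + s2 = 2 with s2 ≥ 0 requires a + 3b ≤ 2, while the row -a - 3b + s3 = -7 with s3 ≥ 0 is equivalent to a + 3b ≥ 7. Together they would need 7 ≤ a + 3b ≤ 2, which is impossible since 7 > 2. No point satisfies all constraints.

Infeasible — the constraint set is empty.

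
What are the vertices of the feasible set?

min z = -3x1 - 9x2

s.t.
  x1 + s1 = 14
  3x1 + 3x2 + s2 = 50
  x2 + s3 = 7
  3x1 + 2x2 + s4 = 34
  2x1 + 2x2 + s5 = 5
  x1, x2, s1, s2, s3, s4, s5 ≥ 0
Each vertex is the intersection of two constraint boundaries that also satisfies all remaining constraints:
  x1 = 0 and x2 = 0 → (0, 0)
  2x1 + 2x2 = 5 and x2 = 0 → (2.5, 0)
  2x1 + 2x2 = 5 and x1 = 0 → (0, 2.5)

Vertices: (0, 0), (2.5, 0), (0, 2.5)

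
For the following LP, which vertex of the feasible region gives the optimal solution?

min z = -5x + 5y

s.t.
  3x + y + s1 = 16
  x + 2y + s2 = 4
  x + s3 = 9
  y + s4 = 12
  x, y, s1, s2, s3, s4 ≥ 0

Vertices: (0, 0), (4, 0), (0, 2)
(4, 0) with z = -20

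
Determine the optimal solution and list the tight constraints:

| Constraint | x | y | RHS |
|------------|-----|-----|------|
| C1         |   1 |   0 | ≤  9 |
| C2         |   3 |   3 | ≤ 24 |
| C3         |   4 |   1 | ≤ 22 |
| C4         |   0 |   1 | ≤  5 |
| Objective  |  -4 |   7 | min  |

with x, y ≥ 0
Optimal: x = 5.5, y = 0
Slack at optimum:
  C1: slack = 3.5
  C2: slack = 7.5
  C3: slack = 0 (binding)
  C4: slack = 5
  x ≥ 0: x = 5.5
  y ≥ 0: y = 0 (binding)
Binding constraints: C3, y ≥ 0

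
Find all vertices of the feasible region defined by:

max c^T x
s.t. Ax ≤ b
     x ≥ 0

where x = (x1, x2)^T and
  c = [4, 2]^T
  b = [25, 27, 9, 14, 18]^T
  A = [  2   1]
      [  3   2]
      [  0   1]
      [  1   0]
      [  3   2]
Each vertex is the intersection of two constraint boundaries that also satisfies all remaining constraints:
  x1 = 0 and x2 = 0 → (0, 0)
  3x1 + 2x2 = 18 and x2 = 0 → (6, 0)
  x2 = 9 and 3x1 + 2x2 = 18 → (0, 9)

Vertices: (0, 0), (6, 0), (0, 9)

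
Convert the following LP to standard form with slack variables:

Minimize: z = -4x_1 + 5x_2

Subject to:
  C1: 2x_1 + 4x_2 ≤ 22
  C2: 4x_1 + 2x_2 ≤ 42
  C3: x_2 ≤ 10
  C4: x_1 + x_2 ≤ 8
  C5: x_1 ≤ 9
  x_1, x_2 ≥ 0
min z = -4x_1 + 5x_2

s.t.
  2x_1 + 4x_2 + s1 = 22
  4x_1 + 2x_2 + s2 = 42
  x_2 + s3 = 10
  x_1 + x_2 + s4 = 8
  x_1 + s5 = 9
  x_1, x_2, s1, s2, s3, s4, s5 ≥ 0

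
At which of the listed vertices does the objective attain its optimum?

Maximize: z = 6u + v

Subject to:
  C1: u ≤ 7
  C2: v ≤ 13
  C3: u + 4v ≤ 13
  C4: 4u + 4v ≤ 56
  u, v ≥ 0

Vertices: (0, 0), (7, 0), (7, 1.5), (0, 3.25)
(7, 1.5) with z = 43.5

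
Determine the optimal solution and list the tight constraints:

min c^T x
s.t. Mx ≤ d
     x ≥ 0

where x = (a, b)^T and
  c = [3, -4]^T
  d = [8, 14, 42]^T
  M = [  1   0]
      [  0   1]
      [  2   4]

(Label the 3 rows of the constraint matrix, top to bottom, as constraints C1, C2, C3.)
Optimal: a = 0, b = 10.5
Binding: C3, a ≥ 0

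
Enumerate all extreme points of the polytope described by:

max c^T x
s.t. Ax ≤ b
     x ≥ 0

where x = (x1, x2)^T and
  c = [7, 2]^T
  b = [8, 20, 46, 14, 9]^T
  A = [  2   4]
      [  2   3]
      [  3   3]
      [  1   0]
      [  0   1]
Each vertex is the intersection of two constraint boundaries that also satisfies all remaining constraints:
  x1 = 0 and x2 = 0 → (0, 0)
  2x1 + 4x2 = 8 and x2 = 0 → (4, 0)
  2x1 + 4x2 = 8 and x1 = 0 → (0, 2)

Vertices: (0, 0), (4, 0), (0, 2)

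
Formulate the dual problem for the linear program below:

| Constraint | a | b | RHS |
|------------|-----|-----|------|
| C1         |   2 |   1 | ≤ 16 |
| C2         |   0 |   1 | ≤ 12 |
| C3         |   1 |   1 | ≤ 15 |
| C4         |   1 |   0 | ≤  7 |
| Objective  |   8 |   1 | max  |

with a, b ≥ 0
Minimize: z = 16y1 + 12y2 + 15y3 + 7y4

Subject to:
  C1: -2y1 - y3 - y4 ≤ -8
  C2: -y1 - y2 - y3 ≤ -1
  y1, y2, y3, y4 ≥ 0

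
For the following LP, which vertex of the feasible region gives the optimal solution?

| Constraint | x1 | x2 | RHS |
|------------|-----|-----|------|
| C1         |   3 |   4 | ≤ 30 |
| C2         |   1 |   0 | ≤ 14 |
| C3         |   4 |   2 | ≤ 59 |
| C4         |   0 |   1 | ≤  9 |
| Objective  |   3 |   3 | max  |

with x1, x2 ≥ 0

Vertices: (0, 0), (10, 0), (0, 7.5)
Evaluating z = 3x1 + 3x2 at each vertex:
  (0, 0): z = 0
  (10, 0): z = 30
  (0, 7.5): z = 22.5

The largest value is z = 30, attained at (10, 0).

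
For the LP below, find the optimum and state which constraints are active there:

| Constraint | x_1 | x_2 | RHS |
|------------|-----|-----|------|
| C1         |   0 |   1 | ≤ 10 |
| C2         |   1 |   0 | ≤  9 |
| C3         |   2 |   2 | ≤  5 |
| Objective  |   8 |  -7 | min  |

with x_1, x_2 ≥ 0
Optimal: x_1 = 0, x_2 = 2.5
Slack at optimum:
  C1: slack = 7.5
  C2: slack = 9
  C3: slack = 0 (binding)
  x_1 ≥ 0: x_1 = 0 (binding)
  x_2 ≥ 0: x_2 = 2.5
Binding constraints: C3, x_1 ≥ 0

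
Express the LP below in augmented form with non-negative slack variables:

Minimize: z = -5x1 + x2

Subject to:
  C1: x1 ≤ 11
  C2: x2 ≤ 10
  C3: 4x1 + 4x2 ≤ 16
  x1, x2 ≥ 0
min z = -5x1 + x2

s.t.
  x1 + s1 = 11
  x2 + s2 = 10
  4x1 + 4x2 + s3 = 16
  x1, x2, s1, s2, s3 ≥ 0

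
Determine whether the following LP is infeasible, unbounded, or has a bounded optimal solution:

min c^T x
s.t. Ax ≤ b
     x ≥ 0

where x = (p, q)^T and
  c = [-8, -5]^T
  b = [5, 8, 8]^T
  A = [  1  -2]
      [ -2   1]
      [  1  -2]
Feasible point: (0, 0) satisfies every constraint, so the LP is feasible.
Direction d = (1, 1): for each constraint row a, a·d ≤ 0 —
  (1)(1) + (-2)(1) = -1 ≤ 0
  (-2)(1) + (1)(1) = -1 ≤ 0
  (1)(1) + (-2)(1) = -1 ≤ 0
and d ≥ 0, so (0, 0) + t·d stays feasible for every t ≥ 0. Along this ray z = -8p - 5q changes by -13 per unit t, so z → −∞.

The LP is unbounded; z can be made arbitrarily small.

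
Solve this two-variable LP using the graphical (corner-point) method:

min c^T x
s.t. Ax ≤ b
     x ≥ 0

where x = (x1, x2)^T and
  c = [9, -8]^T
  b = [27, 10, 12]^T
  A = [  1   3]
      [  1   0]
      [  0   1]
x1 = 0, x2 = 9, z = -72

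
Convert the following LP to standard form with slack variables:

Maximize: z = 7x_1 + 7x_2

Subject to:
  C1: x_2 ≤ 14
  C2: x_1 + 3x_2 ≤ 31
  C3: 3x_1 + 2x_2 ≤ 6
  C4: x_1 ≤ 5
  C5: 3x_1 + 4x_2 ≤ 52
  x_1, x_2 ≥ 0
max z = 7x_1 + 7x_2

s.t.
  x_2 + s1 = 14
  x_1 + 3x_2 + s2 = 31
  3x_1 + 2x_2 + s3 = 6
  x_1 + s4 = 5
  3x_1 + 4x_2 + s5 = 52
  x_1, x_2, s1, s2, s3, s4, s5 ≥ 0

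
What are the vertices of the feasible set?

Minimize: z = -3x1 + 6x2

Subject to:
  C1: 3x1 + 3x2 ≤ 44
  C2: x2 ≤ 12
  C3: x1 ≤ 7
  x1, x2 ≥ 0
Each vertex is the intersection of two constraint boundaries that also satisfies all remaining constraints:
  x1 = 0 and x2 = 0 → (0, 0)
  x1 = 7 and x2 = 0 → (7, 0)
  3x1 + 3x2 = 44 and x1 = 7 → (7, 7.667)
  3x1 + 3x2 = 44 and x2 = 12 → (2.667, 12)
  x2 = 12 and x1 = 0 → (0, 12)

Vertices: (0, 0), (7, 0), (7, 7.667), (2.667, 12), (0, 12)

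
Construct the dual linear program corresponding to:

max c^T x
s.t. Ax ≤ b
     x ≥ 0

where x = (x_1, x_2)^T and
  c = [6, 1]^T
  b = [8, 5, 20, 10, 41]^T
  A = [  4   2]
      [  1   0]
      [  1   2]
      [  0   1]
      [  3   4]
Minimize: z = 8y1 + 5y2 + 20y3 + 10y4 + 41y5

Subject to:
  C1: -4y1 - y2 - y3 - 3y5 ≤ -6
  C2: -2y1 - 2y3 - y4 - 4y5 ≤ -1
  y1, y2, y3, y4, y5 ≥ 0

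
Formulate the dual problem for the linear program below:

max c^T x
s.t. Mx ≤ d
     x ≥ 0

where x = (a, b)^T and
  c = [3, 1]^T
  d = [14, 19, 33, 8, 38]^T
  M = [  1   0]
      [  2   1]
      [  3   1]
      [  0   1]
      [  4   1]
Minimize: z = 14y1 + 19y2 + 33y3 + 8y4 + 38y5

Subject to:
  C1: -y1 - 2y2 - 3y3 - 4y5 ≤ -3
  C2: -y2 - y3 - y4 - y5 ≤ -1
  y1, y2, y3, y4, y5 ≥ 0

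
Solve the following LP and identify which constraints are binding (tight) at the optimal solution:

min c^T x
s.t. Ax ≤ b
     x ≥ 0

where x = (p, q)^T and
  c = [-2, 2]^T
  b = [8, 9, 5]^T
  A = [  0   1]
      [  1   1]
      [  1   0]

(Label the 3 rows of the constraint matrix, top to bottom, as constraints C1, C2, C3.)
Optimal: p = 5, q = 0
Slack at optimum:
  C1: slack = 8
  C2: slack = 4
  C3: slack = 0 (binding)
  p ≥ 0: p = 5
  q ≥ 0: q = 0 (binding)
Binding constraints: C3, q ≥ 0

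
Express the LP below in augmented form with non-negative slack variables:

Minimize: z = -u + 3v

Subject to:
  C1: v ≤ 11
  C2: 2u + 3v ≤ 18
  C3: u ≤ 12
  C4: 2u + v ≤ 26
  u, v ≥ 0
min z = -u + 3v

s.t.
  v + s1 = 11
  2u + 3v + s2 = 18
  u + s3 = 12
  2u + v + s4 = 26
  u, v, s1, s2, s3, s4 ≥ 0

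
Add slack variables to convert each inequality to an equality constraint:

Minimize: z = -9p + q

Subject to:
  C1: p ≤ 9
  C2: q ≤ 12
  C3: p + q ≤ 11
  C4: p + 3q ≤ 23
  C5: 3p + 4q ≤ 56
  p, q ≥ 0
min z = -9p + q

s.t.
  p + s1 = 9
  q + s2 = 12
  p + q + s3 = 11
  p + 3q + s4 = 23
  3p + 4q + s5 = 56
  p, q, s1, s2, s3, s4, s5 ≥ 0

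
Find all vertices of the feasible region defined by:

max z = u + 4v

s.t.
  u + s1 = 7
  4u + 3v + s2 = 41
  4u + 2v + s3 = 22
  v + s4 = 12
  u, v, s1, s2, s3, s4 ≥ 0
Each vertex is the intersection of two constraint boundaries that also satisfies all remaining constraints:
  u = 0 and v = 0 → (0, 0)
  4u + 2v = 22 and v = 0 → (5.5, 0)
  4u + 2v = 22 and u = 0 → (0, 11)

Vertices: (0, 0), (5.5, 0), (0, 11)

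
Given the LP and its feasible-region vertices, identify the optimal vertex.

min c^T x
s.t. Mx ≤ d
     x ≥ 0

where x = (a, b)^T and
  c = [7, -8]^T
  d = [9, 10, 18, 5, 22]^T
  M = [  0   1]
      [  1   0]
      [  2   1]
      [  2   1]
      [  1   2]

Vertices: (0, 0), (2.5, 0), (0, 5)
(0, 5) with z = -40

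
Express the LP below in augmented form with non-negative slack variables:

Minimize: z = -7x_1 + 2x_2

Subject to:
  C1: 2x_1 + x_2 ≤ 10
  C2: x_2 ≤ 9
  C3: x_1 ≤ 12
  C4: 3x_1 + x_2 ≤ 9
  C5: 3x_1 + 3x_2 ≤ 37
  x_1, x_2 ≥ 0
min z = -7x_1 + 2x_2

s.t.
  2x_1 + x_2 + s1 = 10
  x_2 + s2 = 9
  x_1 + s3 = 12
  3x_1 + x_2 + s4 = 9
  3x_1 + 3x_2 + s5 = 37
  x_1, x_2, s1, s2, s3, s4, s5 ≥ 0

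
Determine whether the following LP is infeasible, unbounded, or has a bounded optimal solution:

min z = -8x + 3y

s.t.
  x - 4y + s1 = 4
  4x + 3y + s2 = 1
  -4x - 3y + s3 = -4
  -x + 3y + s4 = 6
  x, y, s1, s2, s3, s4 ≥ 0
The row 4x + 3y + s2 = 1 with s2 ≥ 0 requires 4x + 3y ≤ 1, while the row -4x - 3y + s3 = -4 with s3 ≥ 0 is equivalent to 4x + 3y ≥ 4. Together they would need 4 ≤ 4x + 3y ≤ 1, which is impossible since 4 > 1. No point satisfies all constraints.

Infeasible: no point satisfies all constraints simultaneously.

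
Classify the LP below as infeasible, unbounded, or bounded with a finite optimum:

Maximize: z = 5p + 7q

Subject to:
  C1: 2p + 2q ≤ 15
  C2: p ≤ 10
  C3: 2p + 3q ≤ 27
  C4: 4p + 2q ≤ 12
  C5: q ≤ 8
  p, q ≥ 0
The point (0, 6) satisfies every constraint, so the LP is feasible; the constraints give p ≤ 10 and q ≤ 8, which with p, q ≥ 0 keep the feasible region inside a bounded box. A feasible, bounded LP attains a finite optimum at a vertex.

Feasible with finite optimum z* = 42 at (0, 6).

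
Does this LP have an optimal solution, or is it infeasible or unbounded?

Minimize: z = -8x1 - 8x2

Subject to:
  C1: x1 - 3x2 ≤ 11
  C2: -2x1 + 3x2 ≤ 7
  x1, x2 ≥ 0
Feasible point: (0, 0) satisfies every constraint, so the LP is feasible.
Direction d = (3, 1): for each constraint row a, a·d ≤ 0 —
  (1)(3) + (-3)(1) = 0 ≤ 0
  (-2)(3) + (3)(1) = -3 ≤ 0
and d ≥ 0, so (0, 0) + t·d stays feasible for every t ≥ 0. Along this ray z = -8x1 - 8x2 changes by -32 per unit t, so z → −∞.

Unbounded — the objective can decrease without bound over the feasible region.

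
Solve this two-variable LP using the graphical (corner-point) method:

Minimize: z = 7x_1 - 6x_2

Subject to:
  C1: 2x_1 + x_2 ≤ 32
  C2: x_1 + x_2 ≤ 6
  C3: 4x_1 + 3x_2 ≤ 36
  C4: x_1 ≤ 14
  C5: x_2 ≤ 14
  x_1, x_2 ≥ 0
Each vertex is the intersection of two constraint boundaries that also satisfies all remaining constraints:
  x_1 = 0 and x_2 = 0 → (0, 0)
  x_1 + x_2 = 6 and x_2 = 0 → (6, 0)
  x_1 + x_2 = 6 and x_1 = 0 → (0, 6)

Evaluating z = 7x_1 - 6x_2 at each vertex:
  (0, 0): z = 0
  (6, 0): z = 42
  (0, 6): z = -36

The minimum is at (0, 6) with z = -36.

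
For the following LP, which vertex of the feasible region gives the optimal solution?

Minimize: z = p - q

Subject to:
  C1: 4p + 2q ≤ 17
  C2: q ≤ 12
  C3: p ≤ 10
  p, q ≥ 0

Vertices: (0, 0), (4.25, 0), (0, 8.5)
(0, 8.5) with z = -8.5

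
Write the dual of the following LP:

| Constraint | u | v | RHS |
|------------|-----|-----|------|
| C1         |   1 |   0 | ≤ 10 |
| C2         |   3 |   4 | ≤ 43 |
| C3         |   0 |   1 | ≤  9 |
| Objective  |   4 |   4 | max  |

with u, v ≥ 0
Minimize: z = 10y1 + 43y2 + 9y3

Subject to:
  C1: -y1 - 3y2 ≤ -4
  C2: -4y2 - y3 ≤ -4
  y1, y2, y3 ≥ 0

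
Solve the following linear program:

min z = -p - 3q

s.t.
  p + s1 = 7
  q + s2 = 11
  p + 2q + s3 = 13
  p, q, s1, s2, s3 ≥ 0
Each vertex is the intersection of two constraint boundaries that also satisfies all remaining constraints:
  p = 0 and q = 0 → (0, 0)
  p = 7 and q = 0 → (7, 0)
  p = 7 and p + 2q = 13 → (7, 3)
  p + 2q = 13 and p = 0 → (0, 6.5)

Evaluating z = -p - 3q at each vertex:
  (0, 0): z = 0
  (7, 0): z = -7
  (7, 3): z = -16
  (0, 6.5): z = -19.5

The minimum is at (0, 6.5) with z = -19.5.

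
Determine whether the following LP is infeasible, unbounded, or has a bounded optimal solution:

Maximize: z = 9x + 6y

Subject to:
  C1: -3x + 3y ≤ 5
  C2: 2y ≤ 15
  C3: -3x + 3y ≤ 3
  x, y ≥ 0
Feasible point: (0, 0) satisfies every constraint, so the LP is feasible.
Direction d = (1, 0): for each constraint row a, a·d ≤ 0 —
  (-3)(1) + (3)(0) = -3 ≤ 0
  (0)(1) + (2)(0) = 0 ≤ 0
  (-3)(1) + (3)(0) = -3 ≤ 0
and d ≥ 0, so (0, 0) + t·d stays feasible for every t ≥ 0. Along this ray z = 9x + 6y changes by 9 per unit t, so z → +∞.

Unbounded: there is a feasible ray along which z → +∞.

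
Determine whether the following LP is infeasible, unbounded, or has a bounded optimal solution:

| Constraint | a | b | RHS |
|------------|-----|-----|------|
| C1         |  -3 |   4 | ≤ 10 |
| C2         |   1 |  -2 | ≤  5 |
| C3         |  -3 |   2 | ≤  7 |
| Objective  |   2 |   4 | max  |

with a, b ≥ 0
Feasible point: (0, 0) satisfies every constraint, so the LP is feasible.
Direction d = (4, 3): for each constraint row a, a·d ≤ 0 —
  (-3)(4) + (4)(3) = 0 ≤ 0
  (1)(4) + (-2)(3) = -2 ≤ 0
  (-3)(4) + (2)(3) = -6 ≤ 0
and d ≥ 0, so (0, 0) + t·d stays feasible for every t ≥ 0. Along this ray z = 2a + 4b changes by 20 per unit t, so z → +∞.

Unbounded — the objective can increase without bound over the feasible region.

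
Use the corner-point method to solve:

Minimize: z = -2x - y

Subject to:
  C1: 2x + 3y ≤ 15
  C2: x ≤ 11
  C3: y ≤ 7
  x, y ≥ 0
Each vertex is the intersection of two constraint boundaries that also satisfies all remaining constraints:
  x = 0 and y = 0 → (0, 0)
  2x + 3y = 15 and y = 0 → (7.5, 0)
  2x + 3y = 15 and x = 0 → (0, 5)

Evaluating z = -2x - y at each vertex:
  (0, 0): z = 0
  (7.5, 0): z = -15
  (0, 5): z = -5

The minimum is at (7.5, 0) with z = -15.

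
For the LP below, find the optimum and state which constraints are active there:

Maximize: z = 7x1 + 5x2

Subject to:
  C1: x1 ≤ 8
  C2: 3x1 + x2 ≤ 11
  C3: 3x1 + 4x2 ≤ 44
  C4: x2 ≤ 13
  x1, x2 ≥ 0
Optimal: x1 = 0, x2 = 11
Slack at optimum:
  C1: slack = 8
  C2: slack = 0 (binding)
  C3: slack = 0 (binding)
  C4: slack = 2
  x1 ≥ 0: x1 = 0 (binding)
  x2 ≥ 0: x2 = 11
Binding constraints: C2, C3, x1 ≥ 0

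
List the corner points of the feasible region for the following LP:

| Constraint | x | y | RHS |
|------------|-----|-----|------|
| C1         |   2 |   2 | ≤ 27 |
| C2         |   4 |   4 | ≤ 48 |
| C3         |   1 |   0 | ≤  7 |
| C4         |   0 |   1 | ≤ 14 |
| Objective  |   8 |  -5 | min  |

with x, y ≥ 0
Each vertex is the intersection of two constraint boundaries that also satisfies all remaining constraints:
  x = 0 and y = 0 → (0, 0)
  x = 7 and y = 0 → (7, 0)
  4x + 4y = 48 and x = 7 → (7, 5)
  4x + 4y = 48 and x = 0 → (0, 12)

Vertices: (0, 0), (7, 0), (7, 5), (0, 12)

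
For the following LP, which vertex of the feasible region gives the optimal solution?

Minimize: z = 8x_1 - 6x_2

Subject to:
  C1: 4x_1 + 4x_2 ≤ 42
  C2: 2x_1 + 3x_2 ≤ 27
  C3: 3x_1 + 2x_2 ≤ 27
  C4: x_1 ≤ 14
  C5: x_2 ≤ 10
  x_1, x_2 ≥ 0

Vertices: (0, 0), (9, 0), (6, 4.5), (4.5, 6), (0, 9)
Evaluating z = 8x_1 - 6x_2 at each vertex:
  (0, 0): z = 0
  (9, 0): z = 72
  (6, 4.5): z = 21
  (4.5, 6): z = 0
  (0, 9): z = -54

The smallest value is z = -54, attained at (0, 9).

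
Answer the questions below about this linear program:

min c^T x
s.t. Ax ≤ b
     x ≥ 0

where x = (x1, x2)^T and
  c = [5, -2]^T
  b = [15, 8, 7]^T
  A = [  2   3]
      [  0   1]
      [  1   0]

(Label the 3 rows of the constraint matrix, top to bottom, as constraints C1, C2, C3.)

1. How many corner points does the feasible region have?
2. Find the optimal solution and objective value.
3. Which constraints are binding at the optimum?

1. 4
2. x1 = 0, x2 = 5, z = -10
3. C1, x1 ≥ 0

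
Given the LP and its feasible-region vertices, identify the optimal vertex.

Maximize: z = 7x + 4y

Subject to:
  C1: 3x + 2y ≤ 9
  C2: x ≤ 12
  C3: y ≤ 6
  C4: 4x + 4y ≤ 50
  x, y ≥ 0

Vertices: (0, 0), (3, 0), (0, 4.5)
(3, 0) with z = 21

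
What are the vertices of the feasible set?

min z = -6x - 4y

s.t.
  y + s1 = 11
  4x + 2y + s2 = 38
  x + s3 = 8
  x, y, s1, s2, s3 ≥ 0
Each vertex is the intersection of two constraint boundaries that also satisfies all remaining constraints:
  x = 0 and y = 0 → (0, 0)
  x = 8 and y = 0 → (8, 0)
  4x + 2y = 38 and x = 8 → (8, 3)
  y = 11 and 4x + 2y = 38 → (4, 11)
  y = 11 and x = 0 → (0, 11)

Vertices: (0, 0), (8, 0), (8, 3), (4, 11), (0, 11)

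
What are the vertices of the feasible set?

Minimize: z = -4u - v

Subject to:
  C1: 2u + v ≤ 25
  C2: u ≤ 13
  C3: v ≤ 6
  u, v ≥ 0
Each vertex is the intersection of two constraint boundaries that also satisfies all remaining constraints:
  u = 0 and v = 0 → (0, 0)
  2u + v = 25 and v = 0 → (12.5, 0)
  2u + v = 25 and v = 6 → (9.5, 6)
  v = 6 and u = 0 → (0, 6)

Vertices: (0, 0), (12.5, 0), (9.5, 6), (0, 6)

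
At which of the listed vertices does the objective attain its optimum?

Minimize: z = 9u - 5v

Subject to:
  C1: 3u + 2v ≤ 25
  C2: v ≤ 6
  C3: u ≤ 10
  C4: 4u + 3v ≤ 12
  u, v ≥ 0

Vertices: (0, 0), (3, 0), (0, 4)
Evaluating z = 9u - 5v at each vertex:
  (0, 0): z = 0
  (3, 0): z = 27
  (0, 4): z = -20

The smallest value is z = -20, attained at (0, 4).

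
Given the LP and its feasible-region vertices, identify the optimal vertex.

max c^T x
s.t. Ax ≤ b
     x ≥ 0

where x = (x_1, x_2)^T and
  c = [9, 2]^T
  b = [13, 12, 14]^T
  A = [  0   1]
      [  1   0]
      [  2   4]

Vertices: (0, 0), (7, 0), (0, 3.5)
(7, 0) with z = 63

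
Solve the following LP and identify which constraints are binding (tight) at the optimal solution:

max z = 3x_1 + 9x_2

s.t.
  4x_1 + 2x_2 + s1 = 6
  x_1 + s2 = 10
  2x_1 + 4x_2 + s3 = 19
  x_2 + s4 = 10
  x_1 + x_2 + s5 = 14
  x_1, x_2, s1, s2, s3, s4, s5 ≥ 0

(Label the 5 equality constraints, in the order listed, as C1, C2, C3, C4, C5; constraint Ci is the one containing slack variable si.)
Optimal: x_1 = 0, x_2 = 3
Slack at optimum:
  C1: slack = 0 (binding)
  C2: slack = 10
  C3: slack = 7
  C4: slack = 7
  C5: slack = 11
  x_1 ≥ 0: x_1 = 0 (binding)
  x_2 ≥ 0: x_2 = 3
Binding constraints: C1, x_1 ≥ 0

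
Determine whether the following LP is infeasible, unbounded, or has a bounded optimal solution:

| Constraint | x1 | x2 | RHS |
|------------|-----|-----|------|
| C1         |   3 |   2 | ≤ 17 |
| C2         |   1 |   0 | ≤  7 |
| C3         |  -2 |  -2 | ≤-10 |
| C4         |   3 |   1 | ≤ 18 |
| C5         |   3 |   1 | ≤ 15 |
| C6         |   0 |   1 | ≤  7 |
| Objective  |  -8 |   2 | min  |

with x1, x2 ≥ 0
The point (5, 0) satisfies every constraint, so the LP is feasible; the constraints give x1 ≤ 7 and x2 ≤ 7, which with x1, x2 ≥ 0 keep the feasible region inside a bounded box. A feasible, bounded LP attains a finite optimum at a vertex.

Evaluating z = -8x1 + 2x2 at each vertex:
  (5, 0): z = -40
  (4.333, 2): z = -30.67
  (1, 7): z = 6
  (0, 7): z = 14
  (0, 5): z = 10

Feasible with finite optimum z* = -40 at (5, 0).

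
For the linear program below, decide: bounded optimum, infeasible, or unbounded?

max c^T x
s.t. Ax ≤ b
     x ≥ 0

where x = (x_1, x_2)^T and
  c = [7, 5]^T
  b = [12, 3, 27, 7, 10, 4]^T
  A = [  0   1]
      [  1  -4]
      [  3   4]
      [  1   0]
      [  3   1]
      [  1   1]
The point (3, 1) satisfies every constraint, so the LP is feasible; the constraints give x_1 ≤ 7 and x_2 ≤ 12, which with x_1, x_2 ≥ 0 keep the feasible region inside a bounded box. A feasible, bounded LP attains a finite optimum at a vertex.

The LP has an optimal solution: (3, 1) with z = 26.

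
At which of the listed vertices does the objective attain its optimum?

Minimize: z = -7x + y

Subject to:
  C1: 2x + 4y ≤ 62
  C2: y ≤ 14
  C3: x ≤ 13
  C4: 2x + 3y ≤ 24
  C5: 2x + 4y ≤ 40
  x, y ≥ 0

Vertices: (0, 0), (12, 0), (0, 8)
Evaluating z = -7x + y at each vertex:
  (0, 0): z = 0
  (12, 0): z = -84
  (0, 8): z = 8

The smallest value is z = -84, attained at (12, 0).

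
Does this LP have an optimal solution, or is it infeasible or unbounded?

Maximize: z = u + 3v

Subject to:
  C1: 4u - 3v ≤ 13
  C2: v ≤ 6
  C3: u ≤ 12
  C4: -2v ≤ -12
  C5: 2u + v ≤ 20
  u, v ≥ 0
The point (7, 6) satisfies every constraint, so the LP is feasible; the constraints give u ≤ 12 and v ≤ 6, which with u, v ≥ 0 keep the feasible region inside a bounded box. A feasible, bounded LP attains a finite optimum at a vertex.

Bounded optimum: z* = 25 at (7, 6).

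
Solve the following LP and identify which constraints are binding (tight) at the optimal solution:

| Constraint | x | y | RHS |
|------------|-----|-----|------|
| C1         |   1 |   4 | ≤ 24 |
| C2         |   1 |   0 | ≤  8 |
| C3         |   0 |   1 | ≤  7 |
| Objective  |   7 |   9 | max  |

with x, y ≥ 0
Optimal: x = 8, y = 4
Slack at optimum:
  C1: slack = 0 (binding)
  C2: slack = 0 (binding)
  C3: slack = 3
  x ≥ 0: x = 8
  y ≥ 0: y = 4
Binding constraints: C1, C2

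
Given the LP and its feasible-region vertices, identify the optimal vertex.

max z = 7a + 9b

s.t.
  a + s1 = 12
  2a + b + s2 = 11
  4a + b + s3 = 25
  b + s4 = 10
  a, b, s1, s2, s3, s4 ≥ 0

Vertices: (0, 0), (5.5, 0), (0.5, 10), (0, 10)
Evaluating z = 7a + 9b at each vertex:
  (0, 0): z = 0
  (5.5, 0): z = 38.5
  (0.5, 10): z = 93.5
  (0, 10): z = 90

The largest value is z = 93.5, attained at (0.5, 10).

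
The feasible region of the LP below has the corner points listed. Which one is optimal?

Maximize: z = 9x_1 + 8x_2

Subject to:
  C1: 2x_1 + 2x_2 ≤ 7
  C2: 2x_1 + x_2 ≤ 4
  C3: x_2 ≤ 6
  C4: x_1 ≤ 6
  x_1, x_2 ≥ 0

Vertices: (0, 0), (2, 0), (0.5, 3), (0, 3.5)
Evaluating z = 9x_1 + 8x_2 at each vertex:
  (0, 0): z = 0
  (2, 0): z = 18
  (0.5, 3): z = 28.5
  (0, 3.5): z = 28

The largest value is z = 28.5, attained at (0.5, 3).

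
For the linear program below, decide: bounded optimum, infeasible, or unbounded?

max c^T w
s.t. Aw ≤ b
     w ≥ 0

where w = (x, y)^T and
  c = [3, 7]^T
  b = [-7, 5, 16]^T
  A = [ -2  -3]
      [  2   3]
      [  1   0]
One constraint requires 2x + 3y ≤ 5, while the constraint -2x - 3y ≤ -7 is equivalent to 2x + 3y ≥ 7. Together they would need 7 ≤ 2x + 3y ≤ 5, which is impossible since 7 > 5. No point satisfies all constraints.

The feasible region is empty; the LP is infeasible.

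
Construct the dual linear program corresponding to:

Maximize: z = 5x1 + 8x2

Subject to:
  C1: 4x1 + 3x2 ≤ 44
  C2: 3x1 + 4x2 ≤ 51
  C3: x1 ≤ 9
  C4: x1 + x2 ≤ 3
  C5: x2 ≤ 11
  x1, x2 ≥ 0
Minimize: z = 44y1 + 51y2 + 9y3 + 3y4 + 11y5

Subject to:
  C1: -4y1 - 3y2 - y3 - y4 ≤ -5
  C2: -3y1 - 4y2 - y4 - y5 ≤ -8
  y1, y2, y3, y4, y5 ≥ 0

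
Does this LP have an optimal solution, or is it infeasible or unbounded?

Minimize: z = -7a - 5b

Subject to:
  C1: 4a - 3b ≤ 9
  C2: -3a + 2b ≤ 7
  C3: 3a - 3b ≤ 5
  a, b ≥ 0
Feasible point: (0, 0) satisfies every constraint, so the LP is feasible.
Direction d = (3, 4): for each constraint row a, a·d ≤ 0 —
  (4)(3) + (-3)(4) = 0 ≤ 0
  (-3)(3) + (2)(4) = -1 ≤ 0
  (3)(3) + (-3)(4) = -3 ≤ 0
and d ≥ 0, so (0, 0) + t·d stays feasible for every t ≥ 0. Along this ray z = -7a - 5b changes by -41 per unit t, so z → −∞.

Unbounded — the objective can decrease without bound over the feasible region.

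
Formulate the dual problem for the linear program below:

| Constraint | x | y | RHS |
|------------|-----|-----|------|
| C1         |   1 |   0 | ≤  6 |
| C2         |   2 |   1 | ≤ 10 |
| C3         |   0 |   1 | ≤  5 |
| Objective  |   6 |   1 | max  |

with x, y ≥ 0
Minimize: z = 6y1 + 10y2 + 5y3

Subject to:
  C1: -y1 - 2y2 ≤ -6
  C2: -y2 - y3 ≤ -1
  y1, y2, y3 ≥ 0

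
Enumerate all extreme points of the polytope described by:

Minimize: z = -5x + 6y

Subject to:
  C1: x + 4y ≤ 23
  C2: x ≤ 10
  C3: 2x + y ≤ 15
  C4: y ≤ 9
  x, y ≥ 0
Each vertex is the intersection of two constraint boundaries that also satisfies all remaining constraints:
  x = 0 and y = 0 → (0, 0)
  2x + y = 15 and y = 0 → (7.5, 0)
  x + 4y = 23 and 2x + y = 15 → (5.286, 4.429)
  x + 4y = 23 and x = 0 → (0, 5.75)

Vertices: (0, 0), (7.5, 0), (5.286, 4.429), (0, 5.75)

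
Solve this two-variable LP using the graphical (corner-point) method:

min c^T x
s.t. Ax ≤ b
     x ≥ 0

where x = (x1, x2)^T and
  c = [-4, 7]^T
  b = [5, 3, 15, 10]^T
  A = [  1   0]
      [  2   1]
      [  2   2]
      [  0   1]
Each vertex is the intersection of two constraint boundaries that also satisfies all remaining constraints:
  x1 = 0 and x2 = 0 → (0, 0)
  2x1 + x2 = 3 and x2 = 0 → (1.5, 0)
  2x1 + x2 = 3 and x1 = 0 → (0, 3)

Evaluating z = -4x1 + 7x2 at each vertex:
  (0, 0): z = 0
  (1.5, 0): z = -6
  (0, 3): z = 21

The minimum is at (1.5, 0) with z = -6.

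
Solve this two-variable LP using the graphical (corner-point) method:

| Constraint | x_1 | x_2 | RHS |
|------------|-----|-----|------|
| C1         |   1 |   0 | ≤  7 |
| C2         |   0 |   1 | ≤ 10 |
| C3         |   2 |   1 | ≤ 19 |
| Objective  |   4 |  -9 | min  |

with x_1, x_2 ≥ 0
Each vertex is the intersection of two constraint boundaries that also satisfies all remaining constraints:
  x_1 = 0 and x_2 = 0 → (0, 0)
  x_1 = 7 and x_2 = 0 → (7, 0)
  x_1 = 7 and 2x_1 + x_2 = 19 → (7, 5)
  x_2 = 10 and 2x_1 + x_2 = 19 → (4.5, 10)
  x_2 = 10 and x_1 = 0 → (0, 10)

Evaluating z = 4x_1 - 9x_2 at each vertex:
  (0, 0): z = 0
  (7, 0): z = 28
  (7, 5): z = -17
  (4.5, 10): z = -72
  (0, 10): z = -90

The minimum is at (0, 10) with z = -90.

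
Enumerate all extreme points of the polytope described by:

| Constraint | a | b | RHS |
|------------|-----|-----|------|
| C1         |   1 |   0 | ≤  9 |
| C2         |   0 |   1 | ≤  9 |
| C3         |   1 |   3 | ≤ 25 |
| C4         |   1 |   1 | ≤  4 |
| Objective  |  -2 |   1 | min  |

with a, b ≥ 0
Each vertex is the intersection of two constraint boundaries that also satisfies all remaining constraints:
  a = 0 and b = 0 → (0, 0)
  a + b = 4 and b = 0 → (4, 0)
  a + b = 4 and a = 0 → (0, 4)

Vertices: (0, 0), (4, 0), (0, 4)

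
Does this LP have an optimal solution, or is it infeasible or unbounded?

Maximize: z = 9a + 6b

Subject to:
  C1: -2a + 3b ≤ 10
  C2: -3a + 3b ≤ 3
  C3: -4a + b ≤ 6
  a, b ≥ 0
Feasible point: (0, 0) satisfies every constraint, so the LP is feasible.
Direction d = (1, 0): for each constraint row a, a·d ≤ 0 —
  (-2)(1) + (3)(0) = -2 ≤ 0
  (-3)(1) + (3)(0) = -3 ≤ 0
  (-4)(1) + (1)(0) = -4 ≤ 0
and d ≥ 0, so (0, 0) + t·d stays feasible for every t ≥ 0. Along this ray z = 9a + 6b changes by 9 per unit t, so z → +∞.

Unbounded — the objective can increase without bound over the feasible region.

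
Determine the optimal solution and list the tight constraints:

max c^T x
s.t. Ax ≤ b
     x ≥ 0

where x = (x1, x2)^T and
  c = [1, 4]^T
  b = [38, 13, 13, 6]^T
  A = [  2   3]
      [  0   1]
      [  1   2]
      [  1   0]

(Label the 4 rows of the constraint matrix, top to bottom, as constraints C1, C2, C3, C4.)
Optimal: x1 = 0, x2 = 6.5
Slack at optimum:
  C1: slack = 18.5
  C2: slack = 6.5
  C3: slack = 0 (binding)
  C4: slack = 6
  x1 ≥ 0: x1 = 0 (binding)
  x2 ≥ 0: x2 = 6.5
Binding constraints: C3, x1 ≥ 0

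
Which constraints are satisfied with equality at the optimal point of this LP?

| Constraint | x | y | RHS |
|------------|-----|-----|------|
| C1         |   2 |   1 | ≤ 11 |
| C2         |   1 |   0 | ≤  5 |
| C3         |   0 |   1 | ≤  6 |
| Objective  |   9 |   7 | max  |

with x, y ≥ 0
Optimal: x = 2.5, y = 6
Slack at optimum:
  C1: slack = 0 (binding)
  C2: slack = 2.5
  C3: slack = 0 (binding)
  x ≥ 0: x = 2.5
  y ≥ 0: y = 6
Binding constraints: C1, C3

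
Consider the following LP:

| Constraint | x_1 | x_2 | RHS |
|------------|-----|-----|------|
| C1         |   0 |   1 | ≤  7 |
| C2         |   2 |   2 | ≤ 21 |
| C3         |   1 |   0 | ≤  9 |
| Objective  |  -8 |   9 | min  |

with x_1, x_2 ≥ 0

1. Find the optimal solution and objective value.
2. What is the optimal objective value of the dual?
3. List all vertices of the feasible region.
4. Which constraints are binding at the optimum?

1. x_1 = 9, x_2 = 0, z = -72
2. -72 (by strong duality, equal to the primal optimum)
3. (0, 0), (9, 0), (9, 1.5), (3.5, 7), (0, 7)
4. C3, x_2 ≥ 0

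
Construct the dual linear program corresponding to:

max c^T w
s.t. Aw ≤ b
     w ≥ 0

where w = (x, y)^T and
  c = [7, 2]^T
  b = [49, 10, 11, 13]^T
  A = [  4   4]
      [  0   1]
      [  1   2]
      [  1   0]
Minimize: z = 49y1 + 10y2 + 11y3 + 13y4

Subject to:
  C1: -4y1 - y3 - y4 ≤ -7
  C2: -4y1 - y2 - 2y3 ≤ -2
  y1, y2, y3, y4 ≥ 0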